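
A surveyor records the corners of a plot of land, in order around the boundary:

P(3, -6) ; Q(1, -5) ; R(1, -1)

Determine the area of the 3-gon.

4

Σ = (-9) + (4) + (-3) = -8
Area = |Σ|/2 = 4.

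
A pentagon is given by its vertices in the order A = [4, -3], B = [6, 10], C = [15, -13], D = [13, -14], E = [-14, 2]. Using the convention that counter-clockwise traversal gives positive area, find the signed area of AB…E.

-173.5

Cross-terms: 58, -228, -41, -170, 34  ⇒  Σ = -347
Signed area = Σ/2 = -173.5 (negative ⇒ clockwise traversal).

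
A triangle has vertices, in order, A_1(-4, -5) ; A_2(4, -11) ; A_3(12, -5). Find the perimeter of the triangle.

36

|A_1A_2| = √((8)² + (-6)²) = √100 = 10
|A_2A_3| = √((8)² + (6)²) = √100 = 10
|A_3A_1| = √((-16)² + (0)²) = √256 = 16
Perimeter = 10 + 10 + 16 = 36.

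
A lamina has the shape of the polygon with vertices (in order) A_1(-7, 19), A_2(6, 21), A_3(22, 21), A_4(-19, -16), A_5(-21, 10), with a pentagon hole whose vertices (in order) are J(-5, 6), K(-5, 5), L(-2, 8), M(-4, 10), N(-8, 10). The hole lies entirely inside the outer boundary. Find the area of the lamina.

Outer boundary:
Σ = (-261) + (-336) + (47) + (-526) + (-329) = -1405
Area = |Σ|/2 = 702.5.
Hole:
Apply the surveyor's formula: 2A = Σ (x_i·y_{i+1} − x_{i+1}·y_i), indices taken mod 5.
J→K: (-5)(5) − (-5)(6) = 5
K→L: (-5)(8) − (-2)(5) = -30
L→M: (-2)(10) − (-4)(8) = 12
M→N: (-4)(10) − (-8)(10) = 40
N→J: (-8)(6) − (-5)(10) = 2
Σ = 29
Area = |Σ|/2 = 14.5.
Net area = 702.5 − 14.5 = 688.

688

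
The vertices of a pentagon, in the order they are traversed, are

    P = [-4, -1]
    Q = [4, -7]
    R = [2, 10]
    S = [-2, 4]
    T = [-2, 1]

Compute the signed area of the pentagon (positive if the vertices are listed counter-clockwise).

P→Q: (-4)(-7) − (4)(-1) = 32
Q→R: (4)(10) − (2)(-7) = 54
R→S: (2)(4) − (-2)(10) = 28
S→T: (-2)(1) − (-2)(4) = 6
T→P: (-2)(-1) − (-4)(1) = 6
Σ = 126
Signed area = Σ/2 = 63 (positive ⇒ counter-clockwise traversal).

63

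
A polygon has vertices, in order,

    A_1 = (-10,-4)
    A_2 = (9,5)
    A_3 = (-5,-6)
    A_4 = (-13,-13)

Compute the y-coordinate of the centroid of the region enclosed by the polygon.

-794/201

Apply the surveyor's formula. First the cross-terms c_i = x_i·y_{i+1} − x_{i+1}·y_i:
  -14, -29, -13, -78  ⇒  2A = -134, A = -67.
Then Σ (y_i + y_{i+1})·c_i = 1588, so ȳ = 1588 / (6·(-67)) = -794/201.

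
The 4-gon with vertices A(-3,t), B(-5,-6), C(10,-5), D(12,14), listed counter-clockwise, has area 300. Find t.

The doubled signed area Σ (x_i y_{i+1} − x_{i+1} y_i) is linear in t.
With t=0 it equals 345; the coefficient of t is 17 (from the two edges through A).
So 17·t + 345 = 2·300 = 600 ⇒ t = 15.

15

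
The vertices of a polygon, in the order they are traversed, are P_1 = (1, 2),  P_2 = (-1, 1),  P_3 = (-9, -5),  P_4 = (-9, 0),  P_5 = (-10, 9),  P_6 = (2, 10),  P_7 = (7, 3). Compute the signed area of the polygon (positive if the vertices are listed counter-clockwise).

Apply the surveyor's formula: 2A = Σ (x_i·y_{i+1} − x_{i+1}·y_i), indices taken mod 7.
Σ = (3) + (14) + (-45) + (-81) + (-118) + (-64) + (11) = -280
Signed area = Σ/2 = -140 (negative ⇒ clockwise traversal).

-140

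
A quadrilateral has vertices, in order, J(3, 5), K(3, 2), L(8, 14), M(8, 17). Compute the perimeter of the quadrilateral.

32

|JK| = √((0)² + (-3)²) = √9 = 3
|KL| = √((5)² + (12)²) = √169 = 13
|LM| = √((0)² + (3)²) = √9 = 3
|MJ| = √((-5)² + (-12)²) = √169 = 13
Perimeter = 3 + 13 + 3 + 13 = 32.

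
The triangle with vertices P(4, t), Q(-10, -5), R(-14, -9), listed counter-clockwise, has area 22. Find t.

The doubled signed area Σ (x_i y_{i+1} − x_{i+1} y_i) is linear in t.
With t=0 it equals 36; the coefficient of t is -4 (from the two edges through P).
So -4·t + 36 = 2·22 = 44 ⇒ t = -2.

-2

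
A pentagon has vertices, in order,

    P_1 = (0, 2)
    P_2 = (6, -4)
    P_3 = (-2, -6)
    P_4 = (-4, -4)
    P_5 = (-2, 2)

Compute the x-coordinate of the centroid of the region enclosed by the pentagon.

4/23

Apply Gauss's area formula. First the cross-terms c_i = x_i·y_{i+1} − x_{i+1}·y_i:
  -12, -44, -16, -16, -4  ⇒  2A = -92, A = -46.
Then Σ (x_i + x_{i+1})·c_i = -48, so x̄ = -48 / (6·(-46)) = 4/23.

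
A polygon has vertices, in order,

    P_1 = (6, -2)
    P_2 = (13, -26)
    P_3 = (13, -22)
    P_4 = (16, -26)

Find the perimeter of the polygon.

60

|P_1P_2| = √((7)² + (-24)²) = √625 = 25
|P_2P_3| = √((0)² + (4)²) = √16 = 4
|P_3P_4| = √((3)² + (-4)²) = √25 = 5
|P_4P_1| = √((-10)² + (24)²) = √676 = 26
Perimeter = 25 + 4 + 5 + 26 = 60.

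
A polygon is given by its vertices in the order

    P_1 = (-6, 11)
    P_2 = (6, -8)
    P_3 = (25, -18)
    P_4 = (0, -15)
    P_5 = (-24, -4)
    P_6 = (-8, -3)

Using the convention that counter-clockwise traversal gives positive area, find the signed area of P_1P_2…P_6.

Σ = (-18) + (92) + (-375) + (-360) + (40) + (-106) = -727
Signed area = Σ/2 = -363.5 (negative ⇒ clockwise traversal).

-363.5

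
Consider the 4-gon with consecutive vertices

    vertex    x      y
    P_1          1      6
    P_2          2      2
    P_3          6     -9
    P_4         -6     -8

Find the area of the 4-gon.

Apply the shoelace (surveyor's) formula: 2A = Σ (x_i·y_{i+1} − x_{i+1}·y_i), indices taken mod 4.
Cross-terms: -10, -30, -102, -28  ⇒  Σ = -170
Area = |Σ|/2 = 85.

85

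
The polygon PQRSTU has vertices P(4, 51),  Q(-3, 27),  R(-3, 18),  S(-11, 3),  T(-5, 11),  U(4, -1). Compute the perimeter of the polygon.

128

|PQ| = √((-7)² + (-24)²) = √625 = 25
|QR| = √((0)² + (-9)²) = √81 = 9
|RS| = √((-8)² + (-15)²) = √289 = 17
|ST| = √((6)² + (8)²) = √100 = 10
|TU| = √((9)² + (-12)²) = √225 = 15
|UP| = √((0)² + (52)²) = √2704 = 52
Perimeter = 25 + 9 + 17 + 10 + 15 + 52 = 128.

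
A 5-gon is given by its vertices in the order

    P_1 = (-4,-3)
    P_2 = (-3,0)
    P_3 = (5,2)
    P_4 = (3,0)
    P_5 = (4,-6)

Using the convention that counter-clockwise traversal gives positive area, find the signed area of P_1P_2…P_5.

Apply the shoelace formula: 2A = Σ (x_i·y_{i+1} − x_{i+1}·y_i), indices taken mod 5.
P_1→P_2: (-4)(0) − (-3)(-3) = -9
P_2→P_3: (-3)(2) − (5)(0) = -6
P_3→P_4: (5)(0) − (3)(2) = -6
P_4→P_5: (3)(-6) − (4)(0) = -18
P_5→P_1: (4)(-3) − (-4)(-6) = -36
Σ = -75
Signed area = Σ/2 = -37.5 (negative ⇒ clockwise traversal).

-37.5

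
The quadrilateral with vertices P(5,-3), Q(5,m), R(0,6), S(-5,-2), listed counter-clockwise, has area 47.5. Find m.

The doubled signed area Σ (x_i y_{i+1} − x_{i+1} y_i) is linear in m.
With m=0 it equals 100; the coefficient of m is 5 (from the two edges through Q).
So 5·m + 100 = 2·47.5 = 95 ⇒ m = -1.

-1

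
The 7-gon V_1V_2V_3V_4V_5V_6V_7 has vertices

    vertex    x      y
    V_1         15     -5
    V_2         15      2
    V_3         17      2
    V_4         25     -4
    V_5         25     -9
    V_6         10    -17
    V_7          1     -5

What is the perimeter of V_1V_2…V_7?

70

|V_1V_2| = √((0)² + (7)²) = √49 = 7
|V_2V_3| = √((2)² + (0)²) = √4 = 2
|V_3V_4| = √((8)² + (-6)²) = √100 = 10
|V_4V_5| = √((0)² + (-5)²) = √25 = 5
|V_5V_6| = √((-15)² + (-8)²) = √289 = 17
|V_6V_7| = √((-9)² + (12)²) = √225 = 15
|V_7V_1| = √((14)² + (0)²) = √196 = 14
Perimeter = 7 + 2 + 10 + 5 + 17 + 15 + 14 = 70.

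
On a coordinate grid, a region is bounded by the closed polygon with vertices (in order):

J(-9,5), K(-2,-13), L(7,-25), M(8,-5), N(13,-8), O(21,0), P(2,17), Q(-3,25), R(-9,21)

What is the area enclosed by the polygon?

Apply the shoelace (surveyor's) formula: 2A = Σ (x_i·y_{i+1} − x_{i+1}·y_i), indices taken mod 9.
Σ = (127) + (141) + (165) + (1) + (168) + (357) + (101) + (162) + (144) = 1366
Area = |Σ|/2 = 683.

683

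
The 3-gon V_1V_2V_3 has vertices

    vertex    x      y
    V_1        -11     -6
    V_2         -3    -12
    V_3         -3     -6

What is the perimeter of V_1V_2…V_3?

|V_1V_2| = √((8)² + (-6)²) = √100 = 10
|V_2V_3| = √((0)² + (6)²) = √36 = 6
|V_3V_1| = √((-8)² + (0)²) = √64 = 8
Perimeter = 10 + 6 + 8 = 24.

24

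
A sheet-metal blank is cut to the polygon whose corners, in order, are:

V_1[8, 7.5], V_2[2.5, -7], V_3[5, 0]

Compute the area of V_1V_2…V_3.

1.125

Apply the surveyor's formula: 2A = Σ (x_i·y_{i+1} − x_{i+1}·y_i), indices taken mod 3.
Σ = (-74.75) + (35) + (37.5) = -2.25
Area = |Σ|/2 = 1.125.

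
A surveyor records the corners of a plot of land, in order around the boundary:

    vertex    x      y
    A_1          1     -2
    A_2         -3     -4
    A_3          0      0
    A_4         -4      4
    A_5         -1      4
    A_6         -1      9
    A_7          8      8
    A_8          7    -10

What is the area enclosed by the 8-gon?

Apply the surveyor's formula: 2A = Σ (x_i·y_{i+1} − x_{i+1}·y_i), indices taken mod 8.
A_1→A_2: (1)(-4) − (-3)(-2) = -10
A_2→A_3: (-3)(0) − (0)(-4) = 0
A_3→A_4: (0)(4) − (-4)(0) = 0
A_4→A_5: (-4)(4) − (-1)(4) = -12
A_5→A_6: (-1)(9) − (-1)(4) = -5
A_6→A_7: (-1)(8) − (8)(9) = -80
A_7→A_8: (8)(-10) − (7)(8) = -136
A_8→A_1: (7)(-2) − (1)(-10) = -4
Σ = -247
Area = |Σ|/2 = 123.5.

123.5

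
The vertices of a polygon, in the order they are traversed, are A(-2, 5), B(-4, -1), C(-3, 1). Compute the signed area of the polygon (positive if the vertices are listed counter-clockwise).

1

Apply the shoelace (surveyor's) formula: 2A = Σ (x_i·y_{i+1} − x_{i+1}·y_i), indices taken mod 3.
Cross-terms: 22, -7, -13  ⇒  Σ = 2
Signed area = Σ/2 = 1 (positive ⇒ counter-clockwise traversal).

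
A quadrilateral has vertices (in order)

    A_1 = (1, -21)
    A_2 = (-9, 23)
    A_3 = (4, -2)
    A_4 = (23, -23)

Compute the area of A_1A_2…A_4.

373

Σ = (-166) + (-74) + (-46) + (-460) = -746
Area = |Σ|/2 = 373.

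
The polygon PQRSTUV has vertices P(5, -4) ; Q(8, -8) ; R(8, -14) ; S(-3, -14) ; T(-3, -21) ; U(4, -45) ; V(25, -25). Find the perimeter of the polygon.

112

|PQ| = √((3)² + (-4)²) = √25 = 5
|QR| = √((0)² + (-6)²) = √36 = 6
|RS| = √((-11)² + (0)²) = √121 = 11
|ST| = √((0)² + (-7)²) = √49 = 7
|TU| = √((7)² + (-24)²) = √625 = 25
|UV| = √((21)² + (20)²) = √841 = 29
|VP| = √((-20)² + (21)²) = √841 = 29
Perimeter = 5 + 6 + 11 + 7 + 25 + 29 + 29 = 112.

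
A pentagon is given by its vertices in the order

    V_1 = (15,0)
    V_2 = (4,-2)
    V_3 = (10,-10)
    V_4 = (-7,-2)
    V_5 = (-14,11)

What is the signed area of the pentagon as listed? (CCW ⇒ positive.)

-205

Apply the shoelace (surveyor's) formula: 2A = Σ (x_i·y_{i+1} − x_{i+1}·y_i), indices taken mod 5.
Σ = (-30) + (-20) + (-90) + (-105) + (-165) = -410
Signed area = Σ/2 = -205 (negative ⇒ clockwise traversal).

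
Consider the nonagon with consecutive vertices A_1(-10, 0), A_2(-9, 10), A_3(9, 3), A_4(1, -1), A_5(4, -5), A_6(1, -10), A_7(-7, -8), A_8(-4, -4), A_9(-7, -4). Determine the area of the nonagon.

199.5

Apply Gauss's area formula: 2A = Σ (x_i·y_{i+1} − x_{i+1}·y_i), indices taken mod 9.
A_1→A_2: (-10)(10) − (-9)(0) = -100
A_2→A_3: (-9)(3) − (9)(10) = -117
A_3→A_4: (9)(-1) − (1)(3) = -12
A_4→A_5: (1)(-5) − (4)(-1) = -1
A_5→A_6: (4)(-10) − (1)(-5) = -35
A_6→A_7: (1)(-8) − (-7)(-10) = -78
A_7→A_8: (-7)(-4) − (-4)(-8) = -4
A_8→A_9: (-4)(-4) − (-7)(-4) = -12
A_9→A_1: (-7)(0) − (-10)(-4) = -40
Σ = -399
Area = |Σ|/2 = 199.5.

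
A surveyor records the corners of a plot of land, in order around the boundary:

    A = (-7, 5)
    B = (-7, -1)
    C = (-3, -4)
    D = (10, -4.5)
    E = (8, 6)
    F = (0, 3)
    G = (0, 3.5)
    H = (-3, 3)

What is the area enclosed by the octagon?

Σ = (42) + (25) + (53.5) + (96) + (24) + (0) + (10.5) + (6) = 257
Area = |Σ|/2 = 128.5.

128.5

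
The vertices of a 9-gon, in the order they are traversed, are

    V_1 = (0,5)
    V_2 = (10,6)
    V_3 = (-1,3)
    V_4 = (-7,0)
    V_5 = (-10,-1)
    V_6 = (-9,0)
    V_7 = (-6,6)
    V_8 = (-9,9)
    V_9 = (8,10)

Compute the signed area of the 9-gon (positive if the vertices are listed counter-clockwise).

-85.5

Σ = (-50) + (36) + (21) + (7) + (-9) + (-54) + (0) + (-162) + (40) = -171
Signed area = Σ/2 = -85.5 (negative ⇒ clockwise traversal).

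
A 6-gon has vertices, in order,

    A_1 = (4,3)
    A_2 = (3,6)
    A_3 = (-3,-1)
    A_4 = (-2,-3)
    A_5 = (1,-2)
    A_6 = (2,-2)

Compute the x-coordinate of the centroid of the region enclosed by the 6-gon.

0.85

Apply the shoelace formula. First the cross-terms c_i = x_i·y_{i+1} − x_{i+1}·y_i:
  15, 15, 7, 7, 2, 14  ⇒  2A = 60, A = 30.
Then Σ (x_i + x_{i+1})·c_i = 153, so x̄ = 153 / (6·30) = 0.85.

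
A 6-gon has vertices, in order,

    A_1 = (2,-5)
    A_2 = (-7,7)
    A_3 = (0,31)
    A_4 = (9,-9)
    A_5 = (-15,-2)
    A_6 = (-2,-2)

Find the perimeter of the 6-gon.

124

|A_1A_2| = √((-9)² + (12)²) = √225 = 15
|A_2A_3| = √((7)² + (24)²) = √625 = 25
|A_3A_4| = √((9)² + (-40)²) = √1681 = 41
|A_4A_5| = √((-24)² + (7)²) = √625 = 25
|A_5A_6| = √((13)² + (0)²) = √169 = 13
|A_6A_1| = √((4)² + (-3)²) = √25 = 5
Perimeter = 15 + 25 + 41 + 25 + 13 + 5 = 124.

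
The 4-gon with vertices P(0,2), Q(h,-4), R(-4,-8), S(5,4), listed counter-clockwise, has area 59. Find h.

Write out the shoelace sum; only the two edges meeting at Q involve h:
2·Area = [(0·(-4) − h·2) + (h·(-8) − (-4)·(-4))] + 34
       = -10·h + 18 = 118
⇒ h = -10.

-10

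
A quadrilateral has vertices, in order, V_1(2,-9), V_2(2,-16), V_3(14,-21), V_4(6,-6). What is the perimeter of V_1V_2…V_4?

|V_1V_2| = √((0)² + (-7)²) = √49 = 7
|V_2V_3| = √((12)² + (-5)²) = √169 = 13
|V_3V_4| = √((-8)² + (15)²) = √289 = 17
|V_4V_1| = √((-4)² + (-3)²) = √25 = 5
Perimeter = 7 + 13 + 17 + 5 = 42.

42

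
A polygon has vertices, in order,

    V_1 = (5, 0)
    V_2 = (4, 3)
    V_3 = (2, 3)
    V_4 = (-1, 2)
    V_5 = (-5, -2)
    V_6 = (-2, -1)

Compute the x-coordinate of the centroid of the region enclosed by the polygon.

Apply the shoelace formula. First the cross-terms c_i = x_i·y_{i+1} − x_{i+1}·y_i:
  15, 6, 7, 12, 1, 5  ⇒  2A = 46, A = 23.
Then Σ (x_i + x_{i+1})·c_i = 114, so x̄ = 114 / (6·23) = 19/23.

19/23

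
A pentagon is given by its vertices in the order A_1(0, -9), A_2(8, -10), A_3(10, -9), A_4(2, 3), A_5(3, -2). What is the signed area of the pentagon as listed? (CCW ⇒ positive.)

Σ = (72) + (28) + (48) + (-13) + (-27) = 108
Signed area = Σ/2 = 54 (positive ⇒ counter-clockwise traversal).

54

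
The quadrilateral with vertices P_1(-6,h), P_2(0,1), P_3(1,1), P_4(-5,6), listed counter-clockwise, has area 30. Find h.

-4

The doubled signed area Σ (x_i y_{i+1} − x_{i+1} y_i) is linear in h.
With h=0 it equals 40; the coefficient of h is -5 (from the two edges through P_1).
So -5·h + 40 = 2·30 = 60 ⇒ h = -4.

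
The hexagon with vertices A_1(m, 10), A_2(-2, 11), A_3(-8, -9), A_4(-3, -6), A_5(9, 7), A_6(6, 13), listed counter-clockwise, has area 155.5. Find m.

2

The doubled signed area Σ (x_i y_{i+1} − x_{i+1} y_i) is linear in m.
With m=0 it equals 315; the coefficient of m is -2 (from the two edges through A_1).
So -2·m + 315 = 2·155.5 = 311 ⇒ m = 2.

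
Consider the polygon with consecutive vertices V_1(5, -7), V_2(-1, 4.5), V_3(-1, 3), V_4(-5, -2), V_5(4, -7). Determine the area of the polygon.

Apply the surveyor's formula: 2A = Σ (x_i·y_{i+1} − x_{i+1}·y_i), indices taken mod 5.
Σ = (15.5) + (1.5) + (17) + (43) + (7) = 84
Area = |Σ|/2 = 42.

42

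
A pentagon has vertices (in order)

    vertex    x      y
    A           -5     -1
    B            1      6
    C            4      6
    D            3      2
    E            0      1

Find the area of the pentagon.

Σ = (-29) + (-18) + (-10) + (3) + (5) = -49
Area = |Σ|/2 = 24.5.

24.5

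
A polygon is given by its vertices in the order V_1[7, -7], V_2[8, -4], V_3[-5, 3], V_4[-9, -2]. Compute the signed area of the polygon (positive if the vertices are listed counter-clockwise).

73

Apply the surveyor's formula: 2A = Σ (x_i·y_{i+1} − x_{i+1}·y_i), indices taken mod 4.
V_1→V_2: (7)(-4) − (8)(-7) = 28
V_2→V_3: (8)(3) − (-5)(-4) = 4
V_3→V_4: (-5)(-2) − (-9)(3) = 37
V_4→V_1: (-9)(-7) − (7)(-2) = 77
Σ = 146
Signed area = Σ/2 = 73 (positive ⇒ counter-clockwise traversal).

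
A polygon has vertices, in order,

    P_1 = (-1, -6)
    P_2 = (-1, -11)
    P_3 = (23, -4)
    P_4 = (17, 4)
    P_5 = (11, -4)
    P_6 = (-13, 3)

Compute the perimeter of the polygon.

90

|P_1P_2| = √((0)² + (-5)²) = √25 = 5
|P_2P_3| = √((24)² + (7)²) = √625 = 25
|P_3P_4| = √((-6)² + (8)²) = √100 = 10
|P_4P_5| = √((-6)² + (-8)²) = √100 = 10
|P_5P_6| = √((-24)² + (7)²) = √625 = 25
|P_6P_1| = √((12)² + (-9)²) = √225 = 15
Perimeter = 5 + 25 + 10 + 10 + 25 + 15 = 90.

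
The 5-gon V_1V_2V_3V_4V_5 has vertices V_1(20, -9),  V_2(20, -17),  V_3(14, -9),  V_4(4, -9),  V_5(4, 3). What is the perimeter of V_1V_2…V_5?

|V_1V_2| = √((0)² + (-8)²) = √64 = 8
|V_2V_3| = √((-6)² + (8)²) = √100 = 10
|V_3V_4| = √((-10)² + (0)²) = √100 = 10
|V_4V_5| = √((0)² + (12)²) = √144 = 12
|V_5V_1| = √((16)² + (-12)²) = √400 = 20
Perimeter = 8 + 10 + 10 + 12 + 20 = 60.

60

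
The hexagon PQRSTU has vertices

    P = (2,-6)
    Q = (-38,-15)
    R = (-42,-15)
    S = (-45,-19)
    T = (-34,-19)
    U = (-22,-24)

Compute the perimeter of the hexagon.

|PQ| = √((-40)² + (-9)²) = √1681 = 41
|QR| = √((-4)² + (0)²) = √16 = 4
|RS| = √((-3)² + (-4)²) = √25 = 5
|ST| = √((11)² + (0)²) = √121 = 11
|TU| = √((12)² + (-5)²) = √169 = 13
|UP| = √((24)² + (18)²) = √900 = 30
Perimeter = 41 + 4 + 5 + 11 + 13 + 30 = 104.

104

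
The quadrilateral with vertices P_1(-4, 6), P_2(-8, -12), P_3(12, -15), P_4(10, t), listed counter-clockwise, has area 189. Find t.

The doubled signed area Σ (x_i y_{i+1} − x_{i+1} y_i) is linear in t.
With t=0 it equals 570; the coefficient of t is 16 (from the two edges through P_4).
So 16·t + 570 = 2·189 = 378 ⇒ t = -12.

-12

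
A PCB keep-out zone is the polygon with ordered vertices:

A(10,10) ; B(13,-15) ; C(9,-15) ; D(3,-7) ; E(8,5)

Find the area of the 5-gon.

Apply the shoelace formula: 2A = Σ (x_i·y_{i+1} − x_{i+1}·y_i), indices taken mod 5.
A→B: (10)(-15) − (13)(10) = -280
B→C: (13)(-15) − (9)(-15) = -60
C→D: (9)(-7) − (3)(-15) = -18
D→E: (3)(5) − (8)(-7) = 71
E→A: (8)(10) − (10)(5) = 30
Σ = -257
Area = |Σ|/2 = 128.5.

128.5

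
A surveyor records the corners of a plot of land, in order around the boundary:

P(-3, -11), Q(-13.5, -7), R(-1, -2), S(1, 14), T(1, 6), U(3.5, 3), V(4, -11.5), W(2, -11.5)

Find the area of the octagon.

138.625

Apply the shoelace (surveyor's) formula: 2A = Σ (x_i·y_{i+1} − x_{i+1}·y_i), indices taken mod 8.
Σ = (-127.5) + (20) + (-12) + (-8) + (-18) + (-52.25) + (-23) + (-56.5) = -277.25
Area = |Σ|/2 = 138.625.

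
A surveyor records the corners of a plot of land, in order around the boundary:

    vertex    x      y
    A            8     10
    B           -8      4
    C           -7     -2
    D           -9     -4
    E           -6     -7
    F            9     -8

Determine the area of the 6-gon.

Σ = (112) + (44) + (10) + (39) + (111) + (154) = 470
Area = |Σ|/2 = 235.

235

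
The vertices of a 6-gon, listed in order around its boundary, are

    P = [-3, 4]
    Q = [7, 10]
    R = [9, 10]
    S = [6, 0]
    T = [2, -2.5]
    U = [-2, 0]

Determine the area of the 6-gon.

P→Q: (-3)(10) − (7)(4) = -58
Q→R: (7)(10) − (9)(10) = -20
R→S: (9)(0) − (6)(10) = -60
S→T: (6)(-2.5) − (2)(0) = -15
T→U: (2)(0) − (-2)(-2.5) = -5
U→P: (-2)(4) − (-3)(0) = -8
Σ = -166
Area = |Σ|/2 = 83.

83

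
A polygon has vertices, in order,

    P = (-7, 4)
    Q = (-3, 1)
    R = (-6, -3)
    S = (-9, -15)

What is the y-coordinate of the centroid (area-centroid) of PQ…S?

Apply the shoelace formula. First the cross-terms c_i = x_i·y_{i+1} − x_{i+1}·y_i:
  5, 15, 63, -141  ⇒  2A = -58, A = -29.
Then Σ (y_i + y_{i+1})·c_i = 412, so ȳ = 412 / (6·(-29)) = -206/87.

-206/87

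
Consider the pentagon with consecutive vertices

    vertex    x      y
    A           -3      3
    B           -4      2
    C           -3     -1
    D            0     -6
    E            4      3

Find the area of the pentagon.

39.5

Apply the surveyor's formula: 2A = Σ (x_i·y_{i+1} − x_{i+1}·y_i), indices taken mod 5.
Cross-terms: 6, 10, 18, 24, 21  ⇒  Σ = 79
Area = |Σ|/2 = 39.5.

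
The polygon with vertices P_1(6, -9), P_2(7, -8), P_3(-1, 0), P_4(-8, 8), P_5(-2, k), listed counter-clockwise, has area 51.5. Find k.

The doubled signed area Σ (x_i y_{i+1} − x_{i+1} y_i) is linear in k.
With k=0 it equals 33; the coefficient of k is -14 (from the two edges through P_5).
So -14·k + 33 = 2·51.5 = 103 ⇒ k = -5.

-5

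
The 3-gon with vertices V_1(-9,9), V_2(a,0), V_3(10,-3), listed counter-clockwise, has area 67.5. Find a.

-6

Write out the shoelace sum; only the two edges meeting at V_2 involve a:
2·Area = [((-9)·0 − a·9) + (a·(-3) − 10·0)] + 63
       = -12·a + 63 = 135
⇒ a = -6.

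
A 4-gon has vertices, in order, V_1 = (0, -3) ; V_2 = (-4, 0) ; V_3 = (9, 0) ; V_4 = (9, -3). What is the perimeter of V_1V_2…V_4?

30

|V_1V_2| = √((-4)² + (3)²) = √25 = 5
|V_2V_3| = √((13)² + (0)²) = √169 = 13
|V_3V_4| = √((0)² + (-3)²) = √9 = 3
|V_4V_1| = √((-9)² + (0)²) = √81 = 9
Perimeter = 5 + 13 + 3 + 9 = 30.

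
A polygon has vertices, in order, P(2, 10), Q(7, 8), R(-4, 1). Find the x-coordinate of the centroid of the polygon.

Apply the shoelace formula. First the cross-terms c_i = x_i·y_{i+1} − x_{i+1}·y_i:
  -54, 39, -42  ⇒  2A = -57, A = -28.5.
Then Σ (x_i + x_{i+1})·c_i = -285, so x̄ = -285 / (6·(-28.5)) = 5/3.

5/3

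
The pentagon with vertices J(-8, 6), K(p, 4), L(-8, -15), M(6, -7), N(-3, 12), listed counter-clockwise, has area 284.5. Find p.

-14

The doubled signed area Σ (x_i y_{i+1} − x_{i+1} y_i) is linear in p.
With p=0 it equals 275; the coefficient of p is -21 (from the two edges through K).
So -21·p + 275 = 2·284.5 = 569 ⇒ p = -14.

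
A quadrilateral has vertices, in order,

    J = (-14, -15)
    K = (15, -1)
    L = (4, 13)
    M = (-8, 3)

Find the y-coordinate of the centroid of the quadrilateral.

Apply the surveyor's formula. First the cross-terms c_i = x_i·y_{i+1} − x_{i+1}·y_i:
  239, 199, 116, 162  ⇒  2A = 716, A = 358.
Then Σ (y_i + y_{i+1})·c_i = -1524, so ȳ = -1524 / (6·358) = -127/179.

-127/179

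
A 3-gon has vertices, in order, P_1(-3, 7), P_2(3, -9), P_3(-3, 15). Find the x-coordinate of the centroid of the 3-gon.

-1

Apply the shoelace (surveyor's) formula. First the cross-terms c_i = x_i·y_{i+1} − x_{i+1}·y_i:
  6, 18, 24  ⇒  2A = 48, A = 24.
Then Σ (x_i + x_{i+1})·c_i = -144, so x̄ = -144 / (6·24) = -1.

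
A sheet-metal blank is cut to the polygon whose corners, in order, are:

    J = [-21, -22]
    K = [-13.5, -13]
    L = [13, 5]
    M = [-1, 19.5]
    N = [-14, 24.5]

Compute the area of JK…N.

703.5

Σ = (-24) + (101.5) + (258.5) + (248.5) + (822.5) = 1407
Area = |Σ|/2 = 703.5.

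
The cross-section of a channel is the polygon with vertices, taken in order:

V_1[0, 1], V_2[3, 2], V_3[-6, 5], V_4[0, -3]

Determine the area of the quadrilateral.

21

Apply Gauss's area formula: 2A = Σ (x_i·y_{i+1} − x_{i+1}·y_i), indices taken mod 4.
V_1→V_2: (0)(2) − (3)(1) = -3
V_2→V_3: (3)(5) − (-6)(2) = 27
V_3→V_4: (-6)(-3) − (0)(5) = 18
V_4→V_1: (0)(1) − (0)(-3) = 0
Σ = 42
Area = |Σ|/2 = 21.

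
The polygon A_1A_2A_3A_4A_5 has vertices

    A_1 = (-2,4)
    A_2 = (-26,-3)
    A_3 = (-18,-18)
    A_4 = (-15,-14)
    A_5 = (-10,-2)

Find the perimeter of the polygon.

70

|A_1A_2| = √((-24)² + (-7)²) = √625 = 25
|A_2A_3| = √((8)² + (-15)²) = √289 = 17
|A_3A_4| = √((3)² + (4)²) = √25 = 5
|A_4A_5| = √((5)² + (12)²) = √169 = 13
|A_5A_1| = √((8)² + (6)²) = √100 = 10
Perimeter = 25 + 17 + 5 + 13 + 10 = 70.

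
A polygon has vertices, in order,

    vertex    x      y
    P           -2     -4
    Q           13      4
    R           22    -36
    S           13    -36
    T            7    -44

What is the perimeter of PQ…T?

|PQ| = √((15)² + (8)²) = √289 = 17
|QR| = √((9)² + (-40)²) = √1681 = 41
|RS| = √((-9)² + (0)²) = √81 = 9
|ST| = √((-6)² + (-8)²) = √100 = 10
|TP| = √((-9)² + (40)²) = √1681 = 41
Perimeter = 17 + 41 + 9 + 10 + 41 = 118.

118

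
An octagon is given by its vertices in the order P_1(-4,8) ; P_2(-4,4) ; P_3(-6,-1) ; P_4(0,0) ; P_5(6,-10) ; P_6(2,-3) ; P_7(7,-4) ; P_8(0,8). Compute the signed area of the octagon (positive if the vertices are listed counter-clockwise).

73.5

Apply the shoelace formula: 2A = Σ (x_i·y_{i+1} − x_{i+1}·y_i), indices taken mod 8.
Σ = (16) + (28) + (0) + (0) + (2) + (13) + (56) + (32) = 147
Signed area = Σ/2 = 73.5 (positive ⇒ counter-clockwise traversal).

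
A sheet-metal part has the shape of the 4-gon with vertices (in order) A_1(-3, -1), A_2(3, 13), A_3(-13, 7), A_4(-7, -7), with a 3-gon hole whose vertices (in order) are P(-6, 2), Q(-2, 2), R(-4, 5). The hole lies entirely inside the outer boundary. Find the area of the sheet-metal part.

134

Outer boundary:
Cross-terms: -36, 190, 140, -14  ⇒  Σ = 280
Area = |Σ|/2 = 140.
Hole:
Apply the surveyor's formula: 2A = Σ (x_i·y_{i+1} − x_{i+1}·y_i), indices taken mod 3.
Σ = (-8) + (-2) + (22) = 12
Area = |Σ|/2 = 6.
Net area = 140 − 6 = 134.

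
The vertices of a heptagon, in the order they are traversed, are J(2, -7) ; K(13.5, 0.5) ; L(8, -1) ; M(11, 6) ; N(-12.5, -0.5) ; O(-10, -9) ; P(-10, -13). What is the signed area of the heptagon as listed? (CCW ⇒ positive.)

225

Apply Gauss's area formula: 2A = Σ (x_i·y_{i+1} − x_{i+1}·y_i), indices taken mod 7.
Cross-terms: 95.5, -17.5, 59, 69.5, 107.5, 40, 96  ⇒  Σ = 450
Signed area = Σ/2 = 225 (positive ⇒ counter-clockwise traversal).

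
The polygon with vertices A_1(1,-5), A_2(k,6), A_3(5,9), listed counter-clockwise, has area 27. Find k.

Write out the shoelace sum; only the two edges meeting at A_2 involve k:
2·Area = [(1·6 − k·(-5)) + (k·9 − 5·6)] + -34
       = 14·k + -58 = 54
⇒ k = 8.

8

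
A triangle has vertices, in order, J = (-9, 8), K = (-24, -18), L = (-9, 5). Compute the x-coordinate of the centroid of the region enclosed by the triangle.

Apply the surveyor's formula. First the cross-terms c_i = x_i·y_{i+1} − x_{i+1}·y_i:
  354, -282, -27  ⇒  2A = 45, A = 22.5.
Then Σ (x_i + x_{i+1})·c_i = -1890, so x̄ = -1890 / (6·22.5) = -14.

-14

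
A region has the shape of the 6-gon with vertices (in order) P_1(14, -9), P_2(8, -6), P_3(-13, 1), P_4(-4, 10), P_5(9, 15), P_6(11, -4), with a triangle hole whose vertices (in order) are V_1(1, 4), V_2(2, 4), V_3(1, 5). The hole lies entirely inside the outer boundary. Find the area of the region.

Outer boundary:
Apply the shoelace (surveyor's) formula: 2A = Σ (x_i·y_{i+1} − x_{i+1}·y_i), indices taken mod 6.
Σ = (-12) + (-70) + (-126) + (-150) + (-201) + (-43) = -602
Area = |Σ|/2 = 301.
Hole:
Apply the shoelace (surveyor's) formula: 2A = Σ (x_i·y_{i+1} − x_{i+1}·y_i), indices taken mod 3.
Σ = (-4) + (6) + (-1) = 1
Area = |Σ|/2 = 0.5.
Net area = 301 − 0.5 = 300.5.

300.5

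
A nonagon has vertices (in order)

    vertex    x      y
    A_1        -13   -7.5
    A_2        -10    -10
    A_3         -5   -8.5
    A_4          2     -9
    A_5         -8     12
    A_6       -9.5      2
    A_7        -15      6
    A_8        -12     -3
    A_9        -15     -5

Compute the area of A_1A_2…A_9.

Apply the shoelace formula: 2A = Σ (x_i·y_{i+1} − x_{i+1}·y_i), indices taken mod 9.
Cross-terms: 55, 35, 62, -48, 98, -27, 117, 15, 47.5  ⇒  Σ = 354.5
Area = |Σ|/2 = 177.25.

177.25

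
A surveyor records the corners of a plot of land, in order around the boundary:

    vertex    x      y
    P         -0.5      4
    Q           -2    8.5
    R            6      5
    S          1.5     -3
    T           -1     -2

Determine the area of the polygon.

Apply Gauss's area formula: 2A = Σ (x_i·y_{i+1} − x_{i+1}·y_i), indices taken mod 5.
Σ = (3.75) + (-61) + (-25.5) + (-6) + (-5) = -93.75
Area = |Σ|/2 = 46.875.

46.875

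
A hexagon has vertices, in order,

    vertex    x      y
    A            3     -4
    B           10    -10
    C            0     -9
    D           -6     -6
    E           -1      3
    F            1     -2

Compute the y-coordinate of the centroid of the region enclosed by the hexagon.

-813/157

Apply the shoelace formula. First the cross-terms c_i = x_i·y_{i+1} − x_{i+1}·y_i:
  10, -90, -54, -24, -1, 2  ⇒  2A = -157, A = -78.5.
Then Σ (y_i + y_{i+1})·c_i = 2439, so ȳ = 2439 / (6·(-78.5)) = -813/157.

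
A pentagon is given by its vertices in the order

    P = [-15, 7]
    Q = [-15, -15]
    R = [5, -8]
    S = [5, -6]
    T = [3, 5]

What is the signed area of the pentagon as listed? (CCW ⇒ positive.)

337

Σ = (330) + (195) + (10) + (43) + (96) = 674
Signed area = Σ/2 = 337 (positive ⇒ counter-clockwise traversal).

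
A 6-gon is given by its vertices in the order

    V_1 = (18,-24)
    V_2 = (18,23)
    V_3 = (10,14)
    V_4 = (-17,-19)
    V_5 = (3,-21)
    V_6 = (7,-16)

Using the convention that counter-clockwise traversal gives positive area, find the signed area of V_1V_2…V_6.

Σ = (846) + (22) + (48) + (414) + (99) + (120) = 1549
Signed area = Σ/2 = 774.5 (positive ⇒ counter-clockwise traversal).

774.5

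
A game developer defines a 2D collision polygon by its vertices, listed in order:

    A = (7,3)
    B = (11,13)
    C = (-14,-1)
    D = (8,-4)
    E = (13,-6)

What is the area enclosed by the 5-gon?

Apply the shoelace (surveyor's) formula: 2A = Σ (x_i·y_{i+1} − x_{i+1}·y_i), indices taken mod 5.
Σ = (58) + (171) + (64) + (4) + (81) = 378
Area = |Σ|/2 = 189.

189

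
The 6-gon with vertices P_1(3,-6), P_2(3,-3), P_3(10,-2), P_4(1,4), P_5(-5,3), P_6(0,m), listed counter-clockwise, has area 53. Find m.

-1

Write out the shoelace sum; only the two edges meeting at P_6 involve m:
2·Area = [((-5)·m − 0·3) + (0·(-6) − 3·m)] + 98
       = -8·m + 98 = 106
⇒ m = -1.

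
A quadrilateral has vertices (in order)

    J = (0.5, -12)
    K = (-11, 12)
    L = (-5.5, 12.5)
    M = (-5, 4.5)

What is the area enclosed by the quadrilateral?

Σ = (-126) + (-71.5) + (37.75) + (57.75) = -102
Area = |Σ|/2 = 51.

51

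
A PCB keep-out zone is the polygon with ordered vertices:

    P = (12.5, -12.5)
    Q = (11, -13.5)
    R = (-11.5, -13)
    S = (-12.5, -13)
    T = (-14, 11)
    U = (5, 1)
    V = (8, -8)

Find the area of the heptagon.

389.5

Σ = (-31.25) + (-298.25) + (-13) + (-319.5) + (-69) + (-48) + (0) = -779
Area = |Σ|/2 = 389.5.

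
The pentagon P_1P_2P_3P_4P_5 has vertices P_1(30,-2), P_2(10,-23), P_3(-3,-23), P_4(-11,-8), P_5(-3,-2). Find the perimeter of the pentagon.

|P_1P_2| = √((-20)² + (-21)²) = √841 = 29
|P_2P_3| = √((-13)² + (0)²) = √169 = 13
|P_3P_4| = √((-8)² + (15)²) = √289 = 17
|P_4P_5| = √((8)² + (6)²) = √100 = 10
|P_5P_1| = √((33)² + (0)²) = √1089 = 33
Perimeter = 29 + 13 + 17 + 10 + 33 = 102.

102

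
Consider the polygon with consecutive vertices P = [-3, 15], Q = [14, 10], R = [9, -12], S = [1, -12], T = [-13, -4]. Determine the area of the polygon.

Apply the surveyor's formula: 2A = Σ (x_i·y_{i+1} − x_{i+1}·y_i), indices taken mod 5.
Cross-terms: -240, -258, -96, -160, -207  ⇒  Σ = -961
Area = |Σ|/2 = 480.5.

480.5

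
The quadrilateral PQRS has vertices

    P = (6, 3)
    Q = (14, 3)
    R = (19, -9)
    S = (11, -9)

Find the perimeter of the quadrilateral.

42

|PQ| = √((8)² + (0)²) = √64 = 8
|QR| = √((5)² + (-12)²) = √169 = 13
|RS| = √((-8)² + (0)²) = √64 = 8
|SP| = √((-5)² + (12)²) = √169 = 13
Perimeter = 8 + 13 + 8 + 13 = 42.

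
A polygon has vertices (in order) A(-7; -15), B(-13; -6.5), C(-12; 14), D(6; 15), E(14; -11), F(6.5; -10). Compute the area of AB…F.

592.75

Σ = (-149.5) + (-260) + (-264) + (-276) + (-68.5) + (-167.5) = -1185.5
Area = |Σ|/2 = 592.75.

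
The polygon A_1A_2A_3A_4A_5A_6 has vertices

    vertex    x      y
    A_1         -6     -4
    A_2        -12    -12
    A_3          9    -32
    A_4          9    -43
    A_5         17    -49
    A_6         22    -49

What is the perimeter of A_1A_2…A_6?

118

|A_1A_2| = √((-6)² + (-8)²) = √100 = 10
|A_2A_3| = √((21)² + (-20)²) = √841 = 29
|A_3A_4| = √((0)² + (-11)²) = √121 = 11
|A_4A_5| = √((8)² + (-6)²) = √100 = 10
|A_5A_6| = √((5)² + (0)²) = √25 = 5
|A_6A_1| = √((-28)² + (45)²) = √2809 = 53
Perimeter = 10 + 29 + 11 + 10 + 5 + 53 = 118.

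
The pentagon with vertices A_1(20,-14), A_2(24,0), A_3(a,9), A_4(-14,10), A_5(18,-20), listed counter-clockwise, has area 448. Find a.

-3

The doubled signed area Σ (x_i y_{i+1} − x_{i+1} y_i) is linear in a.
With a=0 it equals 926; the coefficient of a is 10 (from the two edges through A_3).
So 10·a + 926 = 2·448 = 896 ⇒ a = -3.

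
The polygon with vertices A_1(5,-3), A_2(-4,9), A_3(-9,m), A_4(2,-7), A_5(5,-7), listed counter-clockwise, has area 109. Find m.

0

Write out the shoelace sum; only the two edges meeting at A_3 involve m:
2·Area = [((-4)·m − (-9)·9) + ((-9)·(-7) − 2·m)] + 74
       = -6·m + 218 = 218
⇒ m = 0.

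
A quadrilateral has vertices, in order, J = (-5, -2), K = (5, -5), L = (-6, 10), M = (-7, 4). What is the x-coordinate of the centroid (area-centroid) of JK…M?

Apply Gauss's area formula. First the cross-terms c_i = x_i·y_{i+1} − x_{i+1}·y_i:
  35, 20, 46, 34  ⇒  2A = 135, A = 67.5.
Then Σ (x_i + x_{i+1})·c_i = -1026, so x̄ = -1026 / (6·67.5) = -38/15.

-38/15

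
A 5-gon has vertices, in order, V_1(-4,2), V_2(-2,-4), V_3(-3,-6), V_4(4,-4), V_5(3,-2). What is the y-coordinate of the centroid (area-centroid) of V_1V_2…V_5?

Apply the surveyor's formula. First the cross-terms c_i = x_i·y_{i+1} − x_{i+1}·y_i:
  20, 0, 36, 4, -2  ⇒  2A = 58, A = 29.
Then Σ (y_i + y_{i+1})·c_i = -424, so ȳ = -424 / (6·29) = -212/87.

-212/87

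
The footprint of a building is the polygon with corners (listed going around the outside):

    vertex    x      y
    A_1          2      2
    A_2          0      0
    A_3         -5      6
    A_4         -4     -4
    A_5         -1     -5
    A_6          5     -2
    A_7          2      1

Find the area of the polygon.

49

Apply Gauss's area formula: 2A = Σ (x_i·y_{i+1} − x_{i+1}·y_i), indices taken mod 7.
Cross-terms: 0, 0, 44, 16, 27, 9, 2  ⇒  Σ = 98
Area = |Σ|/2 = 49.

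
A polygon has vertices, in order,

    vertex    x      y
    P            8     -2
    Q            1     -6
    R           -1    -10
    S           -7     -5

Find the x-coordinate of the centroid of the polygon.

-160/219

Apply Gauss's area formula. First the cross-terms c_i = x_i·y_{i+1} − x_{i+1}·y_i:
  -46, -16, -65, 54  ⇒  2A = -73, A = -36.5.
Then Σ (x_i + x_{i+1})·c_i = 160, so x̄ = 160 / (6·(-36.5)) = -160/219.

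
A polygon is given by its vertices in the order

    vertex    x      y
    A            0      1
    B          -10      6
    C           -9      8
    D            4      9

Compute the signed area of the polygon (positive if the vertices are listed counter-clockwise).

Apply the shoelace (surveyor's) formula: 2A = Σ (x_i·y_{i+1} − x_{i+1}·y_i), indices taken mod 4.
Σ = (10) + (-26) + (-113) + (4) = -125
Signed area = Σ/2 = -62.5 (negative ⇒ clockwise traversal).

-62.5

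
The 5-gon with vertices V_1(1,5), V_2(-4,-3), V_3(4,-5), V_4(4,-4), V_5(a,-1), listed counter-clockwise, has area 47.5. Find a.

5

Write out the shoelace sum; only the two edges meeting at V_5 involve a:
2·Area = [(4·(-1) − a·(-4)) + (a·5 − 1·(-1))] + 53
       = 9·a + 50 = 95
⇒ a = 5.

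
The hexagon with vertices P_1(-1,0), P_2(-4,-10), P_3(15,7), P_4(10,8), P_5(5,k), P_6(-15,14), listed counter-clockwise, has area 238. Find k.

The doubled signed area Σ (x_i y_{i+1} − x_{i+1} y_i) is linear in k.
With k=0 it equals 226; the coefficient of k is 25 (from the two edges through P_5).
So 25·k + 226 = 2·238 = 476 ⇒ k = 10.

10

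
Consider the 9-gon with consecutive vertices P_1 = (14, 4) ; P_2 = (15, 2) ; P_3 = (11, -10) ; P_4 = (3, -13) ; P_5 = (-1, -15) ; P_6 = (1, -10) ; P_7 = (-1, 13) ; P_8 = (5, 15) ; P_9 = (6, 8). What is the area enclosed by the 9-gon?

282.5

P_1→P_2: (14)(2) − (15)(4) = -32
P_2→P_3: (15)(-10) − (11)(2) = -172
P_3→P_4: (11)(-13) − (3)(-10) = -113
P_4→P_5: (3)(-15) − (-1)(-13) = -58
P_5→P_6: (-1)(-10) − (1)(-15) = 25
P_6→P_7: (1)(13) − (-1)(-10) = 3
P_7→P_8: (-1)(15) − (5)(13) = -80
P_8→P_9: (5)(8) − (6)(15) = -50
P_9→P_1: (6)(4) − (14)(8) = -88
Σ = -565
Area = |Σ|/2 = 282.5.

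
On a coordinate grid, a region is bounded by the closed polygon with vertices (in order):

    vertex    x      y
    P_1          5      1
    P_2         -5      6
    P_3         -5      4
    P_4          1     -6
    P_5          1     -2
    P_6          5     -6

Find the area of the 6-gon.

57

Σ = (35) + (10) + (26) + (4) + (4) + (35) = 114
Area = |Σ|/2 = 57.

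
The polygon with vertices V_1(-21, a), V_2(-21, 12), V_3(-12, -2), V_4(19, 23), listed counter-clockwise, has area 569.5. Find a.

24

Write out the shoelace sum; only the two edges meeting at V_1 involve a:
2·Area = [(19·a − (-21)·23) + ((-21)·12 − (-21)·a)] + -52
       = 40·a + 179 = 1139
⇒ a = 24.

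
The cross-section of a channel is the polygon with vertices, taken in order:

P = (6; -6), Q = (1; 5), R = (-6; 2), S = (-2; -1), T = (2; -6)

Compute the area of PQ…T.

Apply the surveyor's formula: 2A = Σ (x_i·y_{i+1} − x_{i+1}·y_i), indices taken mod 5.
Σ = (36) + (32) + (10) + (14) + (24) = 116
Area = |Σ|/2 = 58.

58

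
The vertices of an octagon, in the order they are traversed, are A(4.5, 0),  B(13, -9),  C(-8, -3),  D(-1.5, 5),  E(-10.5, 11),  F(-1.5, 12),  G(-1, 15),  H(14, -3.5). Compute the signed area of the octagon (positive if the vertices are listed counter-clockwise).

Apply Gauss's area formula: 2A = Σ (x_i·y_{i+1} − x_{i+1}·y_i), indices taken mod 8.
A→B: (4.5)(-9) − (13)(0) = -40.5
B→C: (13)(-3) − (-8)(-9) = -111
C→D: (-8)(5) − (-1.5)(-3) = -44.5
D→E: (-1.5)(11) − (-10.5)(5) = 36
E→F: (-10.5)(12) − (-1.5)(11) = -109.5
F→G: (-1.5)(15) − (-1)(12) = -10.5
G→H: (-1)(-3.5) − (14)(15) = -206.5
H→A: (14)(0) − (4.5)(-3.5) = 15.75
Σ = -470.75
Signed area = Σ/2 = -235.375 (negative ⇒ clockwise traversal).

-235.375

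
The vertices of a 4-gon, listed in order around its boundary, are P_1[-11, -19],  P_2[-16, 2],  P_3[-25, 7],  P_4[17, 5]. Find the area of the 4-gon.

450

Σ = (-326) + (-62) + (-244) + (-268) = -900
Area = |Σ|/2 = 450.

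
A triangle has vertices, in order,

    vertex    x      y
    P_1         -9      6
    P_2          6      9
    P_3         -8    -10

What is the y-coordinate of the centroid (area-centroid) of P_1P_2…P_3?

5/3

Apply the shoelace (surveyor's) formula. First the cross-terms c_i = x_i·y_{i+1} − x_{i+1}·y_i:
  -117, 12, -138  ⇒  2A = -243, A = -121.5.
Then Σ (y_i + y_{i+1})·c_i = -1215, so ȳ = -1215 / (6·(-121.5)) = 5/3.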